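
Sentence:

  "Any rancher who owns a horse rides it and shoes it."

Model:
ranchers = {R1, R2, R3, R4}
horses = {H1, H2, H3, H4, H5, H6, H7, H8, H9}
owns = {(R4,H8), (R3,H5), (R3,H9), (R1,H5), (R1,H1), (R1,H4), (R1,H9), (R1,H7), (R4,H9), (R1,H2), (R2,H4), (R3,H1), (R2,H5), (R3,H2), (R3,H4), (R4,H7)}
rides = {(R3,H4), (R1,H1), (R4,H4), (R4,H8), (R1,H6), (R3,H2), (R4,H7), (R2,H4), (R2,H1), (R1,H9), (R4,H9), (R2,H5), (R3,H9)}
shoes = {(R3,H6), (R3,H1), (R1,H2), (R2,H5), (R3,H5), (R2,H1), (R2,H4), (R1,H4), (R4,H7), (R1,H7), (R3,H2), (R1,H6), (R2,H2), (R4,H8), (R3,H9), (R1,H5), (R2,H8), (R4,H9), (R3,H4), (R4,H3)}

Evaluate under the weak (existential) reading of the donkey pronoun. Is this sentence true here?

"it" takes "a horse" as antecedent — a donkey pronoun bound across the clause boundary.
Weak reading: every rancher r with some owns-horse has at least one owns-horse h such that rides(r,h) ∧ shoes(r,h).
Per rancher: R1:✗  R2:✓  R3:✓  R4:✓
R1 has no witness among its owns-horses.

False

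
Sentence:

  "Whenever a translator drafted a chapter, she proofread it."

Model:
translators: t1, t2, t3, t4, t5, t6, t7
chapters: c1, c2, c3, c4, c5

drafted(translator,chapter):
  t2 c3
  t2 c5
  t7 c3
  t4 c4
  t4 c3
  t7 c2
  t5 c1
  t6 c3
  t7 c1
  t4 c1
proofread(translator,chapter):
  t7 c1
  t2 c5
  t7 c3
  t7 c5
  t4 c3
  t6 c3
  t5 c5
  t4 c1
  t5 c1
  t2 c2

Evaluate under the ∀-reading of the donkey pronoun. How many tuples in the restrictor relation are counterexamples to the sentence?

3

"it" takes "a chapter" as antecedent — a donkey pronoun bound across the clause boundary.
Strong reading: for every (t,c) with drafted(t,c), proofread(t,c).
Restrictor pairs: (t2,c3) ✗  (t2,c5) ✓  (t4,c1) ✓  (t4,c3) ✓  (t4,c4) ✗  (t5,c1) ✓  (t6,c3) ✓  (t7,c1) ✓  (t7,c2) ✗  (t7,c3) ✓
Counterexamples (restrictor pairs failing the scope): 3.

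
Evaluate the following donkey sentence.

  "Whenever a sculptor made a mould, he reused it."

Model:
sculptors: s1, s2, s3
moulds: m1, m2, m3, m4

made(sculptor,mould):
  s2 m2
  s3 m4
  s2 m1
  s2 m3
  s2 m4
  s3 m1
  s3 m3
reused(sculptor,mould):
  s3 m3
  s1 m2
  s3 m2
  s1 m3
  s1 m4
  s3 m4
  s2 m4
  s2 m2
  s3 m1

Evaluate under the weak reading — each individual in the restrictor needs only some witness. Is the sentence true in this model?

"it" takes "a mould" as antecedent — a donkey pronoun bound across the clause boundary.
Weak reading: every sculptor s with some made-mould has at least one made-mould m such that reused(s,m).
Per sculptor: s2:✓  s3:✓
Every sculptor in the restrictor has a witness.

True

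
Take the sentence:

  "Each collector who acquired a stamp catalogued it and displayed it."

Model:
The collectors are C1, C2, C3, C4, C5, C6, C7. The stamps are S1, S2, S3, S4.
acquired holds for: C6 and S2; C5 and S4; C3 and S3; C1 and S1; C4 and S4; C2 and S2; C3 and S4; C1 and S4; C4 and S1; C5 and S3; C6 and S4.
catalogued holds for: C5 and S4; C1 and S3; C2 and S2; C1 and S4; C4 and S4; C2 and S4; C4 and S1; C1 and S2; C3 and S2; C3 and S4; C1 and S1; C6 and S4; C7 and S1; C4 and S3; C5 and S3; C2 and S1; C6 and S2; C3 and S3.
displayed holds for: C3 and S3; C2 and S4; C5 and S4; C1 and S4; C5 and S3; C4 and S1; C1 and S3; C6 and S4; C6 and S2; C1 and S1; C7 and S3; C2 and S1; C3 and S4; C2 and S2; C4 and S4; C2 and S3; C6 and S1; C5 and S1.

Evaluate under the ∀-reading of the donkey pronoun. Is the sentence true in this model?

"it" takes "a stamp" as antecedent — a donkey pronoun bound across the clause boundary.
Strong reading: for every (c,s) with acquired(c,s), catalogued(c,s) ∧ displayed(c,s).
Restrictor pairs: (C1,S1) ✓  (C1,S4) ✓  (C2,S2) ✓  (C3,S3) ✓  (C3,S4) ✓  (C4,S1) ✓  (C4,S4) ✓  (C5,S3) ✓  (C5,S4) ✓  (C6,S2) ✓  (C6,S4) ✓
Every restrictor pair satisfies the scope.

True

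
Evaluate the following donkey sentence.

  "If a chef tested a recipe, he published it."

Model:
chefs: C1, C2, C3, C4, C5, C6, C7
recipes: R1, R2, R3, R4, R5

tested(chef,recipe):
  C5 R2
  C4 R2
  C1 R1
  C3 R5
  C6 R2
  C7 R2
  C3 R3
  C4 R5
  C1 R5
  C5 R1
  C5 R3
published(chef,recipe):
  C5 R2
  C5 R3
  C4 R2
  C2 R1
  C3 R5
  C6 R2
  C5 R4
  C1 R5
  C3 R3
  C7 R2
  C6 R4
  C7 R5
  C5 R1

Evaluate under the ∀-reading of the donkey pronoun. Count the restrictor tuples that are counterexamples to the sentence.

2

"it" takes "a recipe" as antecedent — a donkey pronoun bound across the clause boundary.
Strong reading: for every (c,r) with tested(c,r), published(c,r).
Restrictor pairs: (C1,R1) ✗  (C1,R5) ✓  (C3,R3) ✓  (C3,R5) ✓  (C4,R2) ✓  (C4,R5) ✗  (C5,R1) ✓  (C5,R2) ✓  (C5,R3) ✓  (C6,R2) ✓  (C7,R2) ✓
Counterexamples (restrictor pairs failing the scope): 2.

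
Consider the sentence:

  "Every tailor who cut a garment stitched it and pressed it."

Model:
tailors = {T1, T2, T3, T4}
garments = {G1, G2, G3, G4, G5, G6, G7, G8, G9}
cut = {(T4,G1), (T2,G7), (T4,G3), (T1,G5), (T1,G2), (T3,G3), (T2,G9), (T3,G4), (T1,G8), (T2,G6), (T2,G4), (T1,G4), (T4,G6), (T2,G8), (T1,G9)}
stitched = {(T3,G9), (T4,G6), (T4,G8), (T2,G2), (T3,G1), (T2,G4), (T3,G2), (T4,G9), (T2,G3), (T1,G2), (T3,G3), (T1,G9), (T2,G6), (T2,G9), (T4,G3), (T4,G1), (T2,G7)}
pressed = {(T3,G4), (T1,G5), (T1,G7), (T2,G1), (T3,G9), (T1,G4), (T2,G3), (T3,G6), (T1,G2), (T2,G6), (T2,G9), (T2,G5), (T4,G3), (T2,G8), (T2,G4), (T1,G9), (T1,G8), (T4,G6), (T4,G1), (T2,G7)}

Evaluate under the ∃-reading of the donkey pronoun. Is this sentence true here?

"it" takes "a garment" as antecedent — a donkey pronoun bound across the clause boundary.
Weak reading: every tailor t with some cut-garment has at least one cut-garment g such that stitched(t,g) ∧ pressed(t,g).
Per tailor: T1:✓  T2:✓  T3:✗  T4:✓
T3 has no witness among its cut-garments.

False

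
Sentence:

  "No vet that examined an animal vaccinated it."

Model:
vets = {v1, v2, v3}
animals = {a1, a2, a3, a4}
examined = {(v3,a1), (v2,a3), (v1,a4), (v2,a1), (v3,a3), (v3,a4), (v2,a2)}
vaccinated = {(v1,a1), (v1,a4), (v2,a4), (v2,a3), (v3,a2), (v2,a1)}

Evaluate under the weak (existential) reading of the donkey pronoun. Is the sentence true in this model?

False

"it" takes "an animal" as antecedent — a donkey pronoun bound across the clause boundary.
Truth condition: for no (v,a) with examined(v,a) does vaccinated(v,a) hold.
Restrictor pairs — does the scope hold? (v1,a4):holds  (v2,a1):holds  (v2,a2):fails  (v2,a3):holds  (v3,a1):fails  (v3,a3):fails  (v3,a4):fails
Scope holds for 3 pair(s), so the sentence is false.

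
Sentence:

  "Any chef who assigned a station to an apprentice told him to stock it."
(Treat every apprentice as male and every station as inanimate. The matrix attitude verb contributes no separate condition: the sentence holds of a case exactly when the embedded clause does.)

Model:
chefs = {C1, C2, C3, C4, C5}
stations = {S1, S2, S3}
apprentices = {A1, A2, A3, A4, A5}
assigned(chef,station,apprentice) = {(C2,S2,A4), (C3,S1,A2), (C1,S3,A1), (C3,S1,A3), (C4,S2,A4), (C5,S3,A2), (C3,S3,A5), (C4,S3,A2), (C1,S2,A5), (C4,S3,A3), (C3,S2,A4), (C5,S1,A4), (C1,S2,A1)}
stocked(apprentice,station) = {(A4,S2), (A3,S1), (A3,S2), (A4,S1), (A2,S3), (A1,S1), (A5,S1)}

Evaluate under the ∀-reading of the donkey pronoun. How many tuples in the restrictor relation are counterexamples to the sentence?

"him" takes "an apprentice" as antecedent and "it" takes "a station"; both are donkey pronouns co-varying with the restrictor.
Strong reading: for every (c,s,a) with assigned(c,s,a), stocked(a,s).
Restrictor triples: (C1,S2,A1)→stocked(A1,S2) ✗  (C1,S2,A5)→stocked(A5,S2) ✗  (C1,S3,A1)→stocked(A1,S3) ✗  (C2,S2,A4)→stocked(A4,S2) ✓  (C3,S1,A2)→stocked(A2,S1) ✗  (C3,S1,A3)→stocked(A3,S1) ✓  (C3,S2,A4)→stocked(A4,S2) ✓  (C3,S3,A5)→stocked(A5,S3) ✗  (C4,S2,A4)→stocked(A4,S2) ✓  (C4,S3,A2)→stocked(A2,S3) ✓  (C4,S3,A3)→stocked(A3,S3) ✗  (C5,S1,A4)→stocked(A4,S1) ✓  (C5,S3,A2)→stocked(A2,S3) ✓
Counterexamples (restrictor triples failing the scope): 6.

6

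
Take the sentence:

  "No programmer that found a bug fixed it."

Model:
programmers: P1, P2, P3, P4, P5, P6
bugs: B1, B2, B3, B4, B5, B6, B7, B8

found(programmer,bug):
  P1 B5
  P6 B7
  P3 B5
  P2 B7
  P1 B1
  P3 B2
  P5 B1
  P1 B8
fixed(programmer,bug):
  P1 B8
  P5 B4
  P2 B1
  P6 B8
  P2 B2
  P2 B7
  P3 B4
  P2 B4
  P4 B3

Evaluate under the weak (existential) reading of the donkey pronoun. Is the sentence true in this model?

"it" takes "a bug" as antecedent — a donkey pronoun bound across the clause boundary.
Truth condition: for no (p,b) with found(p,b) does fixed(p,b) hold.
Restrictor pairs — does the scope hold? (P1,B1):fails  (P1,B5):fails  (P1,B8):holds  (P2,B7):holds  (P3,B2):fails  (P3,B5):fails  (P5,B1):fails  (P6,B7):fails
Scope holds for 2 pair(s), so the sentence is false.

False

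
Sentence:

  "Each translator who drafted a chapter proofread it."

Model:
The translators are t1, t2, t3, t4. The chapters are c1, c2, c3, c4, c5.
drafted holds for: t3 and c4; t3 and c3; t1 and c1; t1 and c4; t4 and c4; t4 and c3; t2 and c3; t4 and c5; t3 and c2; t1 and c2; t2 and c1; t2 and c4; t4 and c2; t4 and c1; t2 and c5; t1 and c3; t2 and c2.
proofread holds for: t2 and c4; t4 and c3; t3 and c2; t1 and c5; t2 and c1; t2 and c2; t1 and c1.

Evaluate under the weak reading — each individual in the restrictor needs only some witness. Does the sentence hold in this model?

True

"it" takes "a chapter" as antecedent — a donkey pronoun bound across the clause boundary.
Weak reading: every translator t with some drafted-chapter has at least one drafted-chapter c such that proofread(t,c).
Per translator: t1:✓  t2:✓  t3:✓  t4:✓
Every translator in the restrictor has a witness.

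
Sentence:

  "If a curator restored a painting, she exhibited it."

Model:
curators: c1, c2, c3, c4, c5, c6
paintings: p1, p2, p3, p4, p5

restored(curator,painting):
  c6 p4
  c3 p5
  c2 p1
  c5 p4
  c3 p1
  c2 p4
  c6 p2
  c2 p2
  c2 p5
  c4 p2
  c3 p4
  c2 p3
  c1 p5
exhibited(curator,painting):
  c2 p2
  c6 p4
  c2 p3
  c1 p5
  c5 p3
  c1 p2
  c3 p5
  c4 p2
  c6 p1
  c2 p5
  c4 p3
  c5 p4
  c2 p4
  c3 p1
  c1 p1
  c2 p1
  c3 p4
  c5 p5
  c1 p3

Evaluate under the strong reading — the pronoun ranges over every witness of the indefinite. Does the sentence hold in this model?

False

"it" takes "a painting" as antecedent — a donkey pronoun bound across the clause boundary.
Strong reading: for every (c,p) with restored(c,p), exhibited(c,p).
Restrictor pairs: (c1,p5) ✓  (c2,p1) ✓  (c2,p2) ✓  (c2,p3) ✓  (c2,p4) ✓  (c2,p5) ✓  (c3,p1) ✓  (c3,p4) ✓  (c3,p5) ✓  (c4,p2) ✓  (c5,p4) ✓  (c6,p2) ✗  (c6,p4) ✓
Counterexample: (c6,p2) is in restored but fails the scope.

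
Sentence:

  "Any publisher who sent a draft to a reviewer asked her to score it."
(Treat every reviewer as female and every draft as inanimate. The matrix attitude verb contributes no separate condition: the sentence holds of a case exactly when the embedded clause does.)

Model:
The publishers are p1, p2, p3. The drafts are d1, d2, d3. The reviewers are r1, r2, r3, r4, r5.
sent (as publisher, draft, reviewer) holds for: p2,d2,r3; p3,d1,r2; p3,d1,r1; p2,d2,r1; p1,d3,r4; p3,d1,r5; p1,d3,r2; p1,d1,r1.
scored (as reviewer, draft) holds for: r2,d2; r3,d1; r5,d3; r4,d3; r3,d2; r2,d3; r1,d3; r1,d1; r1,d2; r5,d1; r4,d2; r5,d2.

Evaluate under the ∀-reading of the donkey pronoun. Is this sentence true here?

False

"her" takes "a reviewer" as antecedent and "it" takes "a draft"; both are donkey pronouns co-varying with the restrictor.
Strong reading: for every (p,d,r) with sent(p,d,r), scored(r,d).
Restrictor triples: (p1,d1,r1)→scored(r1,d1) ✓  (p1,d3,r2)→scored(r2,d3) ✓  (p1,d3,r4)→scored(r4,d3) ✓  (p2,d2,r1)→scored(r1,d2) ✓  (p2,d2,r3)→scored(r3,d2) ✓  (p3,d1,r1)→scored(r1,d1) ✓  (p3,d1,r2)→scored(r2,d1) ✗  (p3,d1,r5)→scored(r5,d1) ✓
Counterexample: (p3,d1,r2) — scored(r2,d1) does not hold.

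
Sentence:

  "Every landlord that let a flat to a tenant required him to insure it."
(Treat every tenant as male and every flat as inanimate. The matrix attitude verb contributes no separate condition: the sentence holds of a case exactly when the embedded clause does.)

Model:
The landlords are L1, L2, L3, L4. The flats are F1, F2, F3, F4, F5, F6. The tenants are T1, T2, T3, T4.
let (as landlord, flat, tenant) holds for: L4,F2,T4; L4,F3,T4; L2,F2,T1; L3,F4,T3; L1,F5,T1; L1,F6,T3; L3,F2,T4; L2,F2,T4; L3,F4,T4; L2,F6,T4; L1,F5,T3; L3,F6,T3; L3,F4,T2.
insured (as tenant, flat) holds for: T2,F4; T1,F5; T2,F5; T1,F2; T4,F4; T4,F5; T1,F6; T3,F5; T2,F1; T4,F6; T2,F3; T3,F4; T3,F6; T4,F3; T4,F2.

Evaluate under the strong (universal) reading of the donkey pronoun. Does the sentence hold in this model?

True

"him" takes "a tenant" as antecedent and "it" takes "a flat"; both are donkey pronouns co-varying with the restrictor.
Strong reading: for every (l,f,t) with let(l,f,t), insured(t,f).
Restrictor triples: (L1,F5,T1)→insured(T1,F5) ✓  (L1,F5,T3)→insured(T3,F5) ✓  (L1,F6,T3)→insured(T3,F6) ✓  (L2,F2,T1)→insured(T1,F2) ✓  (L2,F2,T4)→insured(T4,F2) ✓  (L2,F6,T4)→insured(T4,F6) ✓  (L3,F2,T4)→insured(T4,F2) ✓  (L3,F4,T2)→insured(T2,F4) ✓  (L3,F4,T3)→insured(T3,F4) ✓  (L3,F4,T4)→insured(T4,F4) ✓  (L3,F6,T3)→insured(T3,F6) ✓  (L4,F2,T4)→insured(T4,F2) ✓  (L4,F3,T4)→insured(T4,F3) ✓
Every restrictor triple satisfies the scope.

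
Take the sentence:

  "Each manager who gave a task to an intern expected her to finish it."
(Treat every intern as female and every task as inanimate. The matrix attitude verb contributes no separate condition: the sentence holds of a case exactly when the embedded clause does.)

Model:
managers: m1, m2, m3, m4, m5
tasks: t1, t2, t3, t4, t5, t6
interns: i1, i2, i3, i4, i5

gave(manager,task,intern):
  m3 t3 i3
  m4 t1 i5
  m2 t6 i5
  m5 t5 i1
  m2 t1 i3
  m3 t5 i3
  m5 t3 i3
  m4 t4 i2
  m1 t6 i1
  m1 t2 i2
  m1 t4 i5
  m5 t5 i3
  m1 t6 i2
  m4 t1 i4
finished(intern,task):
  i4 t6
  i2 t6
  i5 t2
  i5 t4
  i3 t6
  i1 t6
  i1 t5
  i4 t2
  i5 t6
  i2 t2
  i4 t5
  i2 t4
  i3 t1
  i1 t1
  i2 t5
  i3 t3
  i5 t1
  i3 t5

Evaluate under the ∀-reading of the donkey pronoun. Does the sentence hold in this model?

False

"her" takes "an intern" as antecedent and "it" takes "a task"; both are donkey pronouns co-varying with the restrictor.
Strong reading: for every (m,t,i) with gave(m,t,i), finished(i,t).
Restrictor triples: (m1,t2,i2)→finished(i2,t2) ✓  (m1,t4,i5)→finished(i5,t4) ✓  (m1,t6,i1)→finished(i1,t6) ✓  (m1,t6,i2)→finished(i2,t6) ✓  (m2,t1,i3)→finished(i3,t1) ✓  (m2,t6,i5)→finished(i5,t6) ✓  (m3,t3,i3)→finished(i3,t3) ✓  (m3,t5,i3)→finished(i3,t5) ✓  (m4,t1,i4)→finished(i4,t1) ✗  (m4,t1,i5)→finished(i5,t1) ✓  (m4,t4,i2)→finished(i2,t4) ✓  (m5,t3,i3)→finished(i3,t3) ✓  (m5,t5,i1)→finished(i1,t5) ✓  (m5,t5,i3)→finished(i3,t5) ✓
Counterexample: (m4,t1,i4) — finished(i4,t1) does not hold.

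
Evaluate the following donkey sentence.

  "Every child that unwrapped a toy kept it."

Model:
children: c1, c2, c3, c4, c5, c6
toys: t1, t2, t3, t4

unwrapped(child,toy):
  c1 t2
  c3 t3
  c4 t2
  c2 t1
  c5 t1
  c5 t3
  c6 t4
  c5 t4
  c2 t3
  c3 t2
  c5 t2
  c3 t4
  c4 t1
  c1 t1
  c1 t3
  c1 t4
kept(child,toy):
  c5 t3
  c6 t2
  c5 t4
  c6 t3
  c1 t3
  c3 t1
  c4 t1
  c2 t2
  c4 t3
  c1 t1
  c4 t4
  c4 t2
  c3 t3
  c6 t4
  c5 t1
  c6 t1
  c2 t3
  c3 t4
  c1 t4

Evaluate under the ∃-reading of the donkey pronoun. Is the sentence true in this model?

"it" takes "a toy" as antecedent — a donkey pronoun bound across the clause boundary.
Weak reading: every child c with some unwrapped-toy has at least one unwrapped-toy t such that kept(c,t).
Per child: c1:✓  c2:✓  c3:✓  c4:✓  c5:✓  c6:✓
Every child in the restrictor has a witness.

True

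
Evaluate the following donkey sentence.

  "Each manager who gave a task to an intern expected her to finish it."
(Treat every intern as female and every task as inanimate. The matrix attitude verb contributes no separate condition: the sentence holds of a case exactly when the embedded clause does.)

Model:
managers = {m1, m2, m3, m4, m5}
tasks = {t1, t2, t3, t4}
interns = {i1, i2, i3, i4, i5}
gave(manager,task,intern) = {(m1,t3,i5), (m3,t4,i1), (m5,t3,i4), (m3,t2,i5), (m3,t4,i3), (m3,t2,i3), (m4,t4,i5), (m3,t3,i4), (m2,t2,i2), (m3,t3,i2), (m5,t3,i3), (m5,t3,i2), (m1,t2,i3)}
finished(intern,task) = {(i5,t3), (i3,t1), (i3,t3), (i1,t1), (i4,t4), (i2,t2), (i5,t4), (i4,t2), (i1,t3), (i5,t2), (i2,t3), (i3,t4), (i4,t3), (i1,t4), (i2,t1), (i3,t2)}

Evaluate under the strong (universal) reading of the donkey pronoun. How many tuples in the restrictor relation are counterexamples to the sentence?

0

"her" takes "an intern" as antecedent and "it" takes "a task"; both are donkey pronouns co-varying with the restrictor.
Strong reading: for every (m,t,i) with gave(m,t,i), finished(i,t).
Restrictor triples: (m1,t2,i3)→finished(i3,t2) ✓  (m1,t3,i5)→finished(i5,t3) ✓  (m2,t2,i2)→finished(i2,t2) ✓  (m3,t2,i3)→finished(i3,t2) ✓  (m3,t2,i5)→finished(i5,t2) ✓  (m3,t3,i2)→finished(i2,t3) ✓  (m3,t3,i4)→finished(i4,t3) ✓  (m3,t4,i1)→finished(i1,t4) ✓  (m3,t4,i3)→finished(i3,t4) ✓  (m4,t4,i5)→finished(i5,t4) ✓  (m5,t3,i2)→finished(i2,t3) ✓  (m5,t3,i3)→finished(i3,t3) ✓  (m5,t3,i4)→finished(i4,t3) ✓
Counterexamples (restrictor triples failing the scope): 0.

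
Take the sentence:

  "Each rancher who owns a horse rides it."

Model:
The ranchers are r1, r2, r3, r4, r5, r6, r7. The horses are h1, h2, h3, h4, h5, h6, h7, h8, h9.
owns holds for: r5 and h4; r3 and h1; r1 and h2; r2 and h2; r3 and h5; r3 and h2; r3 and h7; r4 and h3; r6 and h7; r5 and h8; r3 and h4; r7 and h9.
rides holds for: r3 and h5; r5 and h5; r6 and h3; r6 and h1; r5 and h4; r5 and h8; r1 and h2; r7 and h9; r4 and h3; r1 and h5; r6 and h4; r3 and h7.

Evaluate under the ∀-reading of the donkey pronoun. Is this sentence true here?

"it" takes "a horse" as antecedent — a donkey pronoun bound across the clause boundary.
Strong reading: for every (r,h) with owns(r,h), rides(r,h).
Restrictor pairs: (r1,h2) ✓  (r2,h2) ✗  (r3,h1) ✗  (r3,h2) ✗  (r3,h4) ✗  (r3,h5) ✓  (r3,h7) ✓  (r4,h3) ✓  (r5,h4) ✓  (r5,h8) ✓  (r6,h7) ✗  (r7,h9) ✓
Counterexample: (r2,h2) is in owns but fails the scope.

False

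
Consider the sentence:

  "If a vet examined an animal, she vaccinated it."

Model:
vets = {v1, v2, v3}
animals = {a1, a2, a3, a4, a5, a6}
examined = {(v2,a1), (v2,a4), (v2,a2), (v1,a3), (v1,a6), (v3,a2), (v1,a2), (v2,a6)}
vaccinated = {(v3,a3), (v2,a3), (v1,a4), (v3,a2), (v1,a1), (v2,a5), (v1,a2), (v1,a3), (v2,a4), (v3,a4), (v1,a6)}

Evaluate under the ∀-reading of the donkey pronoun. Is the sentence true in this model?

"it" takes "an animal" as antecedent — a donkey pronoun bound across the clause boundary.
Strong reading: for every (v,a) with examined(v,a), vaccinated(v,a).
Restrictor pairs: (v1,a2) ✓  (v1,a3) ✓  (v1,a6) ✓  (v2,a1) ✗  (v2,a2) ✗  (v2,a4) ✓  (v2,a6) ✗  (v3,a2) ✓
Counterexample: (v2,a1) is in examined but fails the scope.

False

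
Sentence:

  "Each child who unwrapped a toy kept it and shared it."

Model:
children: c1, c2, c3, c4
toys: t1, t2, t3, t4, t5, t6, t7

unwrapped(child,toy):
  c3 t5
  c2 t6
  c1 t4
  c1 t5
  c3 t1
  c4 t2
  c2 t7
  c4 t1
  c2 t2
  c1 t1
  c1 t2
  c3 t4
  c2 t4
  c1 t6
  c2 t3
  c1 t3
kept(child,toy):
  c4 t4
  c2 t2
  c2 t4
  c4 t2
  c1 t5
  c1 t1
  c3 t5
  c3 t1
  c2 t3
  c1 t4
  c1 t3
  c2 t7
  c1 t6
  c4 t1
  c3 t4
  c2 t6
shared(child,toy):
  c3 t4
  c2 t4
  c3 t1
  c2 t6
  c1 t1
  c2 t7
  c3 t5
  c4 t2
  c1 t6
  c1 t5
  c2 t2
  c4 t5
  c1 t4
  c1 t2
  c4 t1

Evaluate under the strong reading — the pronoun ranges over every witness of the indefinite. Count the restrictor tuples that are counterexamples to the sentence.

"it" takes "a toy" as antecedent — a donkey pronoun bound across the clause boundary.
Strong reading: for every (c,t) with unwrapped(c,t), kept(c,t) ∧ shared(c,t).
Restrictor pairs: (c1,t1) ✓  (c1,t2) ✗  (c1,t3) ✗  (c1,t4) ✓  (c1,t5) ✓  (c1,t6) ✓  (c2,t2) ✓  (c2,t3) ✗  (c2,t4) ✓  (c2,t6) ✓  (c2,t7) ✓  (c3,t1) ✓  (c3,t4) ✓  (c3,t5) ✓  (c4,t1) ✓  (c4,t2) ✓
Counterexamples (restrictor pairs failing the scope): 3.

3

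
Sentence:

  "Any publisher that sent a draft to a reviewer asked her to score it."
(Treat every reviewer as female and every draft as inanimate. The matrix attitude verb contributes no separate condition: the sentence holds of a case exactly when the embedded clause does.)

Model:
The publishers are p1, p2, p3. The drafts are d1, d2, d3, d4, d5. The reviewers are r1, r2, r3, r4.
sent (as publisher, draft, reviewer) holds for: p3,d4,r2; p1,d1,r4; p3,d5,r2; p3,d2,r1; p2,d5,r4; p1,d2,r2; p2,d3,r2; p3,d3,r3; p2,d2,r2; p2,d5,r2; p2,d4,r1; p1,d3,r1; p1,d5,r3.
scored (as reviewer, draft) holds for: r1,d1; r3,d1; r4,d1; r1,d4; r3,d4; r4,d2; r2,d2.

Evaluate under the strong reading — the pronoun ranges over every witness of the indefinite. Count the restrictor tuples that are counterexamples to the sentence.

"her" takes "a reviewer" as antecedent and "it" takes "a draft"; both are donkey pronouns co-varying with the restrictor.
Strong reading: for every (p,d,r) with sent(p,d,r), scored(r,d).
Restrictor triples: (p1,d1,r4)→scored(r4,d1) ✓  (p1,d2,r2)→scored(r2,d2) ✓  (p1,d3,r1)→scored(r1,d3) ✗  (p1,d5,r3)→scored(r3,d5) ✗  (p2,d2,r2)→scored(r2,d2) ✓  (p2,d3,r2)→scored(r2,d3) ✗  (p2,d4,r1)→scored(r1,d4) ✓  (p2,d5,r2)→scored(r2,d5) ✗  (p2,d5,r4)→scored(r4,d5) ✗  (p3,d2,r1)→scored(r1,d2) ✗  (p3,d3,r3)→scored(r3,d3) ✗  (p3,d4,r2)→scored(r2,d4) ✗  (p3,d5,r2)→scored(r2,d5) ✗
Counterexamples (restrictor triples failing the scope): 9.

9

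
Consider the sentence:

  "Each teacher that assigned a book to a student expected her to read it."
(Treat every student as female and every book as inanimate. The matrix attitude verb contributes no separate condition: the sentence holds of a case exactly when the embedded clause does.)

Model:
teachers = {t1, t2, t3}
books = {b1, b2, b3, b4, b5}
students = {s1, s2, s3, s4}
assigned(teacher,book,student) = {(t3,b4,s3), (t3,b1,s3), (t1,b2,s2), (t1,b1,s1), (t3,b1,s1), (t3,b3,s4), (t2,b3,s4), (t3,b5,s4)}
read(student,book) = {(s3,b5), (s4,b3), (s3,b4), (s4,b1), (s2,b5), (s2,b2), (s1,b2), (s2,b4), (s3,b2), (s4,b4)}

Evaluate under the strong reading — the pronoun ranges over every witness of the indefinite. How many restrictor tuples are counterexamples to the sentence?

4

"her" takes "a student" as antecedent and "it" takes "a book"; both are donkey pronouns co-varying with the restrictor.
Strong reading: for every (t,b,s) with assigned(t,b,s), read(s,b).
Restrictor triples: (t1,b1,s1)→read(s1,b1) ✗  (t1,b2,s2)→read(s2,b2) ✓  (t2,b3,s4)→read(s4,b3) ✓  (t3,b1,s1)→read(s1,b1) ✗  (t3,b1,s3)→read(s3,b1) ✗  (t3,b3,s4)→read(s4,b3) ✓  (t3,b4,s3)→read(s3,b4) ✓  (t3,b5,s4)→read(s4,b5) ✗
Counterexamples (restrictor triples failing the scope): 4.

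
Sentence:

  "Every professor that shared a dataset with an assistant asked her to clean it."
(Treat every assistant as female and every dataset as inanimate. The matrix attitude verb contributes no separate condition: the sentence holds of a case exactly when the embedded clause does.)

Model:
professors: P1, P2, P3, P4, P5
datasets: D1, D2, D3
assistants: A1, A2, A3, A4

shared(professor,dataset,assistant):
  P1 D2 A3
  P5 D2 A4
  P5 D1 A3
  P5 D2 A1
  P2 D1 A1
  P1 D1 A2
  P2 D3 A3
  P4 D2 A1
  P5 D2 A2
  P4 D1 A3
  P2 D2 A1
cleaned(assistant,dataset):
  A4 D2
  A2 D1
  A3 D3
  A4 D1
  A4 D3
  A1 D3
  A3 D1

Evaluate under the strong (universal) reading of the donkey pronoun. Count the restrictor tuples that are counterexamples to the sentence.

"her" takes "an assistant" as antecedent and "it" takes "a dataset"; both are donkey pronouns co-varying with the restrictor.
Strong reading: for every (p,d,a) with shared(p,d,a), cleaned(a,d).
Restrictor triples: (P1,D1,A2)→cleaned(A2,D1) ✓  (P1,D2,A3)→cleaned(A3,D2) ✗  (P2,D1,A1)→cleaned(A1,D1) ✗  (P2,D2,A1)→cleaned(A1,D2) ✗  (P2,D3,A3)→cleaned(A3,D3) ✓  (P4,D1,A3)→cleaned(A3,D1) ✓  (P4,D2,A1)→cleaned(A1,D2) ✗  (P5,D1,A3)→cleaned(A3,D1) ✓  (P5,D2,A1)→cleaned(A1,D2) ✗  (P5,D2,A2)→cleaned(A2,D2) ✗  (P5,D2,A4)→cleaned(A4,D2) ✓
Counterexamples (restrictor triples failing the scope): 6.

6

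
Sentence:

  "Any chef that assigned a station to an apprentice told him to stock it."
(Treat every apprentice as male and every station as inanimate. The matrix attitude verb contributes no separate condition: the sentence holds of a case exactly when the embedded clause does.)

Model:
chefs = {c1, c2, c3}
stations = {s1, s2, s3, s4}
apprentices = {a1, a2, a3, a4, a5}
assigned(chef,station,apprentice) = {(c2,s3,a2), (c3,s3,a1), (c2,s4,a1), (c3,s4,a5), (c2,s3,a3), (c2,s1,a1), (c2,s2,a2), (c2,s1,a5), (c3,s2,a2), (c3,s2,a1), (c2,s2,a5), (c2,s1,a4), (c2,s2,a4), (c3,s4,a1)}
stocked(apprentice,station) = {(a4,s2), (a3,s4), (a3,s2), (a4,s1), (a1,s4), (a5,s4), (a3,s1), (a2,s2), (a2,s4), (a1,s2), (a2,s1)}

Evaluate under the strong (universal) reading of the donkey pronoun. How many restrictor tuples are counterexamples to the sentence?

6

"him" takes "an apprentice" as antecedent and "it" takes "a station"; both are donkey pronouns co-varying with the restrictor.
Strong reading: for every (c,s,a) with assigned(c,s,a), stocked(a,s).
Restrictor triples: (c2,s1,a1)→stocked(a1,s1) ✗  (c2,s1,a4)→stocked(a4,s1) ✓  (c2,s1,a5)→stocked(a5,s1) ✗  (c2,s2,a2)→stocked(a2,s2) ✓  (c2,s2,a4)→stocked(a4,s2) ✓  (c2,s2,a5)→stocked(a5,s2) ✗  (c2,s3,a2)→stocked(a2,s3) ✗  (c2,s3,a3)→stocked(a3,s3) ✗  (c2,s4,a1)→stocked(a1,s4) ✓  (c3,s2,a1)→stocked(a1,s2) ✓  (c3,s2,a2)→stocked(a2,s2) ✓  (c3,s3,a1)→stocked(a1,s3) ✗  (c3,s4,a1)→stocked(a1,s4) ✓  (c3,s4,a5)→stocked(a5,s4) ✓
Counterexamples (restrictor triples failing the scope): 6.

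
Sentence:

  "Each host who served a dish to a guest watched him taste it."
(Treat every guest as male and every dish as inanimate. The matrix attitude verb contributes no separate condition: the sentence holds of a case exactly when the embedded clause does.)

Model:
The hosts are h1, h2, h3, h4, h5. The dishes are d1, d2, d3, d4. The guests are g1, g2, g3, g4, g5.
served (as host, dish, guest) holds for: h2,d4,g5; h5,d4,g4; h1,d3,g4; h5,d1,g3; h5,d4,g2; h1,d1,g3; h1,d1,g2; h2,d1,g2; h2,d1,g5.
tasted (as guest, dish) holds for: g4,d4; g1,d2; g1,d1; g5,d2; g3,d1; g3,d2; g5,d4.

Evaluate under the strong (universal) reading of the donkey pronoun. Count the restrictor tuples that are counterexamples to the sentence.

5

"him" takes "a guest" as antecedent and "it" takes "a dish"; both are donkey pronouns co-varying with the restrictor.
Strong reading: for every (h,d,g) with served(h,d,g), tasted(g,d).
Restrictor triples: (h1,d1,g2)→tasted(g2,d1) ✗  (h1,d1,g3)→tasted(g3,d1) ✓  (h1,d3,g4)→tasted(g4,d3) ✗  (h2,d1,g2)→tasted(g2,d1) ✗  (h2,d1,g5)→tasted(g5,d1) ✗  (h2,d4,g5)→tasted(g5,d4) ✓  (h5,d1,g3)→tasted(g3,d1) ✓  (h5,d4,g2)→tasted(g2,d4) ✗  (h5,d4,g4)→tasted(g4,d4) ✓
Counterexamples (restrictor triples failing the scope): 5.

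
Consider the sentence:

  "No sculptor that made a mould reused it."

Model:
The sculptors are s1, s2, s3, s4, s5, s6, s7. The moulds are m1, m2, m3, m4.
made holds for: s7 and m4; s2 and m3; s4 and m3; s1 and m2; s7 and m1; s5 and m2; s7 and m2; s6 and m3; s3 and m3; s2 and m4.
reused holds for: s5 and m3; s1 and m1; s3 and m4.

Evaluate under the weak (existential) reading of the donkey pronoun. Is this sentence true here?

True

"it" takes "a mould" as antecedent — a donkey pronoun bound across the clause boundary.
Truth condition: for no (s,m) with made(s,m) does reused(s,m) hold.
Restrictor pairs — does the scope hold? (s1,m2):fails  (s2,m3):fails  (s2,m4):fails  (s3,m3):fails  (s4,m3):fails  (s5,m2):fails  (s6,m3):fails  (s7,m1):fails  (s7,m2):fails  (s7,m4):fails
Scope holds for no restrictor pair, so the sentence is true.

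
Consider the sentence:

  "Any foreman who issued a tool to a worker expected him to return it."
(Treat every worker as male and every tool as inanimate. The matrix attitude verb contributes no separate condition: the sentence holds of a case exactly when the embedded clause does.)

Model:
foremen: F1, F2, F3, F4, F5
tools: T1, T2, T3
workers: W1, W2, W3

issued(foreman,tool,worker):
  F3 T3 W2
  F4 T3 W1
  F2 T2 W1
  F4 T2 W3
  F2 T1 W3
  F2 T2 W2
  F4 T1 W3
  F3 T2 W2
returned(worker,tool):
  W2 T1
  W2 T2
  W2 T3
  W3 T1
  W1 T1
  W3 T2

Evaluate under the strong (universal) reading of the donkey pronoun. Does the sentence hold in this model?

False

"him" takes "a worker" as antecedent and "it" takes "a tool"; both are donkey pronouns co-varying with the restrictor.
Strong reading: for every (f,t,w) with issued(f,t,w), returned(w,t).
Restrictor triples: (F2,T1,W3)→returned(W3,T1) ✓  (F2,T2,W1)→returned(W1,T2) ✗  (F2,T2,W2)→returned(W2,T2) ✓  (F3,T2,W2)→returned(W2,T2) ✓  (F3,T3,W2)→returned(W2,T3) ✓  (F4,T1,W3)→returned(W3,T1) ✓  (F4,T2,W3)→returned(W3,T2) ✓  (F4,T3,W1)→returned(W1,T3) ✗
Counterexample: (F2,T2,W1) — returned(W1,T2) does not hold.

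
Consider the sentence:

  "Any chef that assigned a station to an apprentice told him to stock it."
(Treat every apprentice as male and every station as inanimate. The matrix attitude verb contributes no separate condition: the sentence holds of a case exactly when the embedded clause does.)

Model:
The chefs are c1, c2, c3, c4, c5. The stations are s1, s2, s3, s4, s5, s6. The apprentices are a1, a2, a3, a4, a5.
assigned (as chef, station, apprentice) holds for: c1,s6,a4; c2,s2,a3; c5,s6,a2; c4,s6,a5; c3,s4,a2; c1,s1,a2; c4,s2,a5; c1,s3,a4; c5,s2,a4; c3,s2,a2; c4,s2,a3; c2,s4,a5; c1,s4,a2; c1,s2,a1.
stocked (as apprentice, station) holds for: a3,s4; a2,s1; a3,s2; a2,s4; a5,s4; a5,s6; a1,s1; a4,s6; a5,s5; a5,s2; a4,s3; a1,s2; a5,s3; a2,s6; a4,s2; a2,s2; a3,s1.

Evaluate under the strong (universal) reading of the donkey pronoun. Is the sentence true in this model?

True

"him" takes "an apprentice" as antecedent and "it" takes "a station"; both are donkey pronouns co-varying with the restrictor.
Strong reading: for every (c,s,a) with assigned(c,s,a), stocked(a,s).
Restrictor triples: (c1,s1,a2)→stocked(a2,s1) ✓  (c1,s2,a1)→stocked(a1,s2) ✓  (c1,s3,a4)→stocked(a4,s3) ✓  (c1,s4,a2)→stocked(a2,s4) ✓  (c1,s6,a4)→stocked(a4,s6) ✓  (c2,s2,a3)→stocked(a3,s2) ✓  (c2,s4,a5)→stocked(a5,s4) ✓  (c3,s2,a2)→stocked(a2,s2) ✓  (c3,s4,a2)→stocked(a2,s4) ✓  (c4,s2,a3)→stocked(a3,s2) ✓  (c4,s2,a5)→stocked(a5,s2) ✓  (c4,s6,a5)→stocked(a5,s6) ✓  (c5,s2,a4)→stocked(a4,s2) ✓  (c5,s6,a2)→stocked(a2,s6) ✓
Every restrictor triple satisfies the scope.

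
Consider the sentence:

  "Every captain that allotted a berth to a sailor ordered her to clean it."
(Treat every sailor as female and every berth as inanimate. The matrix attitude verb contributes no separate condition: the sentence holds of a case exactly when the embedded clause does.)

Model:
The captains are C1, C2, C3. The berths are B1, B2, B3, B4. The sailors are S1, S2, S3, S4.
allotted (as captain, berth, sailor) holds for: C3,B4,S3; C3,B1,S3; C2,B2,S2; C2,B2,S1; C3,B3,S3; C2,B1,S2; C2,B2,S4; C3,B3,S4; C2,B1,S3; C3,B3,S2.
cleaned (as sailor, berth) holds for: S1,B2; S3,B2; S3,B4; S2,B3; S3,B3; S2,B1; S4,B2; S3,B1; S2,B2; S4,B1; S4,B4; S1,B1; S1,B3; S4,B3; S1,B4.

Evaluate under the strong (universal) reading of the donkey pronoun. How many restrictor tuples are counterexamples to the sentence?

0

"her" takes "a sailor" as antecedent and "it" takes "a berth"; both are donkey pronouns co-varying with the restrictor.
Strong reading: for every (c,b,s) with allotted(c,b,s), cleaned(s,b).
Restrictor triples: (C2,B1,S2)→cleaned(S2,B1) ✓  (C2,B1,S3)→cleaned(S3,B1) ✓  (C2,B2,S1)→cleaned(S1,B2) ✓  (C2,B2,S2)→cleaned(S2,B2) ✓  (C2,B2,S4)→cleaned(S4,B2) ✓  (C3,B1,S3)→cleaned(S3,B1) ✓  (C3,B3,S2)→cleaned(S2,B3) ✓  (C3,B3,S3)→cleaned(S3,B3) ✓  (C3,B3,S4)→cleaned(S4,B3) ✓  (C3,B4,S3)→cleaned(S3,B4) ✓
Counterexamples (restrictor triples failing the scope): 0.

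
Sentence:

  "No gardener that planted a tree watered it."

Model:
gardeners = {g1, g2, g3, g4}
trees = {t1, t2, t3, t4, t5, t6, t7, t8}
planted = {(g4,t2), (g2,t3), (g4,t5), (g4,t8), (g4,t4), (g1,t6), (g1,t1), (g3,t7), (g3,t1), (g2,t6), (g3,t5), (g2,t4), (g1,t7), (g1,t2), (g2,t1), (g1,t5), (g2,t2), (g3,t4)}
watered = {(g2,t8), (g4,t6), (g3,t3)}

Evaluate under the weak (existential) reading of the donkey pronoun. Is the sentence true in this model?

"it" takes "a tree" as antecedent — a donkey pronoun bound across the clause boundary.
Truth condition: for no (g,t) with planted(g,t) does watered(g,t) hold.
Restrictor pairs — does the scope hold? (g1,t1):fails  (g1,t2):fails  (g1,t5):fails  (g1,t6):fails  (g1,t7):fails  (g2,t1):fails  (g2,t2):fails  (g2,t3):fails  (g2,t4):fails  (g2,t6):fails  (g3,t1):fails  (g3,t4):fails  (g3,t5):fails  (g3,t7):fails  (g4,t2):fails  (g4,t4):fails  (g4,t5):fails  (g4,t8):fails
Scope holds for no restrictor pair, so the sentence is true.

True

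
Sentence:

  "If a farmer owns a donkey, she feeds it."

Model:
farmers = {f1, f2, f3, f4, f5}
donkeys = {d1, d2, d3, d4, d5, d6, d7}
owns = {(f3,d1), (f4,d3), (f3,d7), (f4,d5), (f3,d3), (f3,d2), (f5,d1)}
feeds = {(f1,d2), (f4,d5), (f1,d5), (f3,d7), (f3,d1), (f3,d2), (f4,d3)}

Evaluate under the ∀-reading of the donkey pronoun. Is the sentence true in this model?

False

"it" takes "a donkey" as antecedent — a donkey pronoun bound across the clause boundary.
Strong reading: for every (f,d) with owns(f,d), feeds(f,d).
Restrictor pairs: (f3,d1) ✓  (f3,d2) ✓  (f3,d3) ✗  (f3,d7) ✓  (f4,d3) ✓  (f4,d5) ✓  (f5,d1) ✗
Counterexample: (f3,d3) is in owns but fails the scope.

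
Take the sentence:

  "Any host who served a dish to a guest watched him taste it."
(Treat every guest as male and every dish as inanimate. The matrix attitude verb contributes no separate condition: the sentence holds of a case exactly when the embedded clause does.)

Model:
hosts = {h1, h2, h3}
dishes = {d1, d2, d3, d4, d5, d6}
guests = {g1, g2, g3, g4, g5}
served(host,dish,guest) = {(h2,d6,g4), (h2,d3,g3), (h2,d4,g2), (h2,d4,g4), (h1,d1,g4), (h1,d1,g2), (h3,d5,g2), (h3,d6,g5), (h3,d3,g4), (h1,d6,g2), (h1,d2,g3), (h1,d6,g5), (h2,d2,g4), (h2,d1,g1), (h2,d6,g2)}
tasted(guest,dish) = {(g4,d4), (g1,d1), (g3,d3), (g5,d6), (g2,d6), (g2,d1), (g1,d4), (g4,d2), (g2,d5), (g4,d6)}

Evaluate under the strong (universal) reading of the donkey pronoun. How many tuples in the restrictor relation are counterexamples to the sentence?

"him" takes "a guest" as antecedent and "it" takes "a dish"; both are donkey pronouns co-varying with the restrictor.
Strong reading: for every (h,d,g) with served(h,d,g), tasted(g,d).
Restrictor triples: (h1,d1,g2)→tasted(g2,d1) ✓  (h1,d1,g4)→tasted(g4,d1) ✗  (h1,d2,g3)→tasted(g3,d2) ✗  (h1,d6,g2)→tasted(g2,d6) ✓  (h1,d6,g5)→tasted(g5,d6) ✓  (h2,d1,g1)→tasted(g1,d1) ✓  (h2,d2,g4)→tasted(g4,d2) ✓  (h2,d3,g3)→tasted(g3,d3) ✓  (h2,d4,g2)→tasted(g2,d4) ✗  (h2,d4,g4)→tasted(g4,d4) ✓  (h2,d6,g2)→tasted(g2,d6) ✓  (h2,d6,g4)→tasted(g4,d6) ✓  (h3,d3,g4)→tasted(g4,d3) ✗  (h3,d5,g2)→tasted(g2,d5) ✓  (h3,d6,g5)→tasted(g5,d6) ✓
Counterexamples (restrictor triples failing the scope): 4.

4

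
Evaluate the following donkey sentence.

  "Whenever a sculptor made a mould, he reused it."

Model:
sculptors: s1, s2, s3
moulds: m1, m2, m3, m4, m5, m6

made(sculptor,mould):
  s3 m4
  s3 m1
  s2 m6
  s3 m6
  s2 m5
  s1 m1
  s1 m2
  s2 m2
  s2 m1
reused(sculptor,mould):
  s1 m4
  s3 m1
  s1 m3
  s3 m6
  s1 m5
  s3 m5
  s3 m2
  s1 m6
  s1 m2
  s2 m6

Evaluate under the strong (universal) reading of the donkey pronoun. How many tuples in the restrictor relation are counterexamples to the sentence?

"it" takes "a mould" as antecedent — a donkey pronoun bound across the clause boundary.
Strong reading: for every (s,m) with made(s,m), reused(s,m).
Restrictor pairs: (s1,m1) ✗  (s1,m2) ✓  (s2,m1) ✗  (s2,m2) ✗  (s2,m5) ✗  (s2,m6) ✓  (s3,m1) ✓  (s3,m4) ✗  (s3,m6) ✓
Counterexamples (restrictor pairs failing the scope): 5.

5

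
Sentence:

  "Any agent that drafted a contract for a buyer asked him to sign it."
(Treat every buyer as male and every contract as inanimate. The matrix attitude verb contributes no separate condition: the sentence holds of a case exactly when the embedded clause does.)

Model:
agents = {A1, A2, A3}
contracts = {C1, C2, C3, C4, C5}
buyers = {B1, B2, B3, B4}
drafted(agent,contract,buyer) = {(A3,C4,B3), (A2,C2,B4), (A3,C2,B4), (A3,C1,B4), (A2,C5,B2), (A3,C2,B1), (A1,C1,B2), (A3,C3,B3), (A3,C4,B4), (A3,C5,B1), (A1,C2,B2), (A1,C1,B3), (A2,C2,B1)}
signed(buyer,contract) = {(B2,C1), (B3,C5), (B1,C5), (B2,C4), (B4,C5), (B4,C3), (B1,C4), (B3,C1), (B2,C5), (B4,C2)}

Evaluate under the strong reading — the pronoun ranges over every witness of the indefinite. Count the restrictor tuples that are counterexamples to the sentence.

7

"him" takes "a buyer" as antecedent and "it" takes "a contract"; both are donkey pronouns co-varying with the restrictor.
Strong reading: for every (a,c,b) with drafted(a,c,b), signed(b,c).
Restrictor triples: (A1,C1,B2)→signed(B2,C1) ✓  (A1,C1,B3)→signed(B3,C1) ✓  (A1,C2,B2)→signed(B2,C2) ✗  (A2,C2,B1)→signed(B1,C2) ✗  (A2,C2,B4)→signed(B4,C2) ✓  (A2,C5,B2)→signed(B2,C5) ✓  (A3,C1,B4)→signed(B4,C1) ✗  (A3,C2,B1)→signed(B1,C2) ✗  (A3,C2,B4)→signed(B4,C2) ✓  (A3,C3,B3)→signed(B3,C3) ✗  (A3,C4,B3)→signed(B3,C4) ✗  (A3,C4,B4)→signed(B4,C4) ✗  (A3,C5,B1)→signed(B1,C5) ✓
Counterexamples (restrictor triples failing the scope): 7.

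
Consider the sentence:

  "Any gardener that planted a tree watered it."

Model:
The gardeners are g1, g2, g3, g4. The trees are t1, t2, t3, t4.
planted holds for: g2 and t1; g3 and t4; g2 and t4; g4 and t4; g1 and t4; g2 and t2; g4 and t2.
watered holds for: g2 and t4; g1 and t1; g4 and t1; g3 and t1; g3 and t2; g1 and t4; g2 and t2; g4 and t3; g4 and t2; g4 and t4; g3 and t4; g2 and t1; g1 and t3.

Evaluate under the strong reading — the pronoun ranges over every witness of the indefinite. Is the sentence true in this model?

True

"it" takes "a tree" as antecedent — a donkey pronoun bound across the clause boundary.
Strong reading: for every (g,t) with planted(g,t), watered(g,t).
Restrictor pairs: (g1,t4) ✓  (g2,t1) ✓  (g2,t2) ✓  (g2,t4) ✓  (g3,t4) ✓  (g4,t2) ✓  (g4,t4) ✓
Every restrictor pair satisfies the scope.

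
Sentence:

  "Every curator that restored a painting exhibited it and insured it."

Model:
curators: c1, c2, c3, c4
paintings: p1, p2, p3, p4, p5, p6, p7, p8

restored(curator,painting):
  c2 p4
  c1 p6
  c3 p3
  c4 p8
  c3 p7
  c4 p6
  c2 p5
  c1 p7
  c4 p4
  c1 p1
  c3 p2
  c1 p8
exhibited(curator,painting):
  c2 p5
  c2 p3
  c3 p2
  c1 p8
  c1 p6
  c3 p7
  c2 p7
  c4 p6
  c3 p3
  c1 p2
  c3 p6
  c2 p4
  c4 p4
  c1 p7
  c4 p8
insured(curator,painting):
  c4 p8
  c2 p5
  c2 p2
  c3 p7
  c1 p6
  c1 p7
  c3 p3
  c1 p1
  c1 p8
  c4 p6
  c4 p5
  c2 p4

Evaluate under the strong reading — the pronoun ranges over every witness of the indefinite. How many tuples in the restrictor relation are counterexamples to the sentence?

"it" takes "a painting" as antecedent — a donkey pronoun bound across the clause boundary.
Strong reading: for every (c,p) with restored(c,p), exhibited(c,p) ∧ insured(c,p).
Restrictor pairs: (c1,p1) ✗  (c1,p6) ✓  (c1,p7) ✓  (c1,p8) ✓  (c2,p4) ✓  (c2,p5) ✓  (c3,p2) ✗  (c3,p3) ✓  (c3,p7) ✓  (c4,p4) ✗  (c4,p6) ✓  (c4,p8) ✓
Counterexamples (restrictor pairs failing the scope): 3.

3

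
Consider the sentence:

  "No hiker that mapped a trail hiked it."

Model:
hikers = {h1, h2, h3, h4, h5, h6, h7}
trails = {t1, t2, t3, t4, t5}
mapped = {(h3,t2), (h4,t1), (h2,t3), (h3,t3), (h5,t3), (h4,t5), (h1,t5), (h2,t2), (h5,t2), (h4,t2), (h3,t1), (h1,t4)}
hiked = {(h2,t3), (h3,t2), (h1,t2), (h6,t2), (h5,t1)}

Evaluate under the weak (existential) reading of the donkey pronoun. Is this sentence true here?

"it" takes "a trail" as antecedent — a donkey pronoun bound across the clause boundary.
Truth condition: for no (h,t) with mapped(h,t) does hiked(h,t) hold.
Restrictor pairs — does the scope hold? (h1,t4):fails  (h1,t5):fails  (h2,t2):fails  (h2,t3):holds  (h3,t1):fails  (h3,t2):holds  (h3,t3):fails  (h4,t1):fails  (h4,t2):fails  (h4,t5):fails  (h5,t2):fails  (h5,t3):fails
Scope holds for 2 pair(s), so the sentence is false.

False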